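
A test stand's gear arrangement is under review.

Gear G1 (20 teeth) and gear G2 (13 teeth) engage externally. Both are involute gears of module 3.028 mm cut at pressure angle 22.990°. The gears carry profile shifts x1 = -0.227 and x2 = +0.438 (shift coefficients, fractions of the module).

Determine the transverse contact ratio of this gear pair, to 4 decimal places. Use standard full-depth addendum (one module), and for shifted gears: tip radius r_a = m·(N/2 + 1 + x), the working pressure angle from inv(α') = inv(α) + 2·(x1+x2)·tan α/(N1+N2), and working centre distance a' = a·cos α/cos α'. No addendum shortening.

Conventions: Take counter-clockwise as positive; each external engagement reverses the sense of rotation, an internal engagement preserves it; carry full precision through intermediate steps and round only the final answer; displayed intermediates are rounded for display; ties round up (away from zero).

1.3351

single-mesh involute tooth geometry (20T engaging 13T at module 3.028)
base radii: r_b1 = 27.874951, r_b2 = 18.118718
tip radii: r_a1 = 32.620644, r_a2 = 24.036264
inv(α') = inv(22.990°) + 2·(-0.227+0.438)·tan α/(20+13) = 0.02844316  ⇒  α' = 24.58862°
a' = a·cos α / cos α' = 49.9620·cos 22.990°/cos 24.58862° = 50.580361
action lengths: √(r_a1²−r_b1²) = 16.943834, √(r_a2²−r_b2²) = 15.794114
base pitch p_b = π·m·cos α = 8.757174
CR = (16.943834 + 15.794114 − 50.580361·sin 24.58862°)/8.757174 = 1.335071
contact ratio ≈ 1.3351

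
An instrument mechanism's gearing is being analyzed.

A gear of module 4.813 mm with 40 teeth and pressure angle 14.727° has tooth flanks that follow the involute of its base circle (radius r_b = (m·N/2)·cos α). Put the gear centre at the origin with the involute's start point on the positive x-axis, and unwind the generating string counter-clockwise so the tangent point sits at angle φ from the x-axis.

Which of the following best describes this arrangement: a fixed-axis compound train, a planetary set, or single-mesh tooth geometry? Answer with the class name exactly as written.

single-mesh tooth geometry

class = single-mesh tooth geometry [base-circle involute, m = 4.813, 40T]
classification: single-mesh tooth geometry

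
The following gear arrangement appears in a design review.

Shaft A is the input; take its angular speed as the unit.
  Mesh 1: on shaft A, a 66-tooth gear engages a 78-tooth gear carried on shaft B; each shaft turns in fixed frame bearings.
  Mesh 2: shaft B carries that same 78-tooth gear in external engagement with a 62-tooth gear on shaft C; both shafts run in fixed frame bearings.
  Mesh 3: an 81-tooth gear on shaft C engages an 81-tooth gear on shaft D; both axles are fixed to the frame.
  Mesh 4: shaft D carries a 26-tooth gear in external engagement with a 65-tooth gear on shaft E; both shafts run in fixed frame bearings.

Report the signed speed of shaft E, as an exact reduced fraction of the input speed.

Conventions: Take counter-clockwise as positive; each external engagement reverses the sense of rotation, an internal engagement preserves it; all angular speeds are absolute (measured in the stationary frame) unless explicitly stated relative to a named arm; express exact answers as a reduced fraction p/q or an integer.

4-mesh fixed-axis compound train (all bearings frame-fixed)
mesh 1 [66T→78T]: |ω|/ω_in = 1×66/78 = 11/13, sense flips to −
mesh 2 [78T→62T]: |ω|/ω_in = (11/13)×78/62 = 33/31, sense flips to +
mesh 3 [81T→81T]: |ω|/ω_in = (33/31)×81/81 = 33/31, sense flips to −
mesh 4 [26T→65T]: |ω|/ω_in = (33/31)×26/65 = 66/155, sense flips to +
signed output speed (× input speed) = 66/155

66/155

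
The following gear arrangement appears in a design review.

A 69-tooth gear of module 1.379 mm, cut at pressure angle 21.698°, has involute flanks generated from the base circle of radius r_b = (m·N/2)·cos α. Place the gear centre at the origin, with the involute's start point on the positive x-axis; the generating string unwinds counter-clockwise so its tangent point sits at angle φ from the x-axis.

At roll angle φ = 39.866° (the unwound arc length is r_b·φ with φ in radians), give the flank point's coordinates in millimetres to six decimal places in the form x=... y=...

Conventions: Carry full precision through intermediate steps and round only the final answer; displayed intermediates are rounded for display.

topology: single-mesh involute geometry — m = 1.379, N = 69
pitch radius r_p = m·N/2 = 1.379·69/2 = 47.575500
base radius r_b = r_p·cos α = 47.575500·cos 21.698° = 44.204561
roll angle φ = 39.866° = 0.69579296 rad
x = r_b·(cos φ + φ·sin φ) = 53.644222
y = r_b·(sin φ − φ·cos φ) = 4.727298

x=53.644222 y=4.727298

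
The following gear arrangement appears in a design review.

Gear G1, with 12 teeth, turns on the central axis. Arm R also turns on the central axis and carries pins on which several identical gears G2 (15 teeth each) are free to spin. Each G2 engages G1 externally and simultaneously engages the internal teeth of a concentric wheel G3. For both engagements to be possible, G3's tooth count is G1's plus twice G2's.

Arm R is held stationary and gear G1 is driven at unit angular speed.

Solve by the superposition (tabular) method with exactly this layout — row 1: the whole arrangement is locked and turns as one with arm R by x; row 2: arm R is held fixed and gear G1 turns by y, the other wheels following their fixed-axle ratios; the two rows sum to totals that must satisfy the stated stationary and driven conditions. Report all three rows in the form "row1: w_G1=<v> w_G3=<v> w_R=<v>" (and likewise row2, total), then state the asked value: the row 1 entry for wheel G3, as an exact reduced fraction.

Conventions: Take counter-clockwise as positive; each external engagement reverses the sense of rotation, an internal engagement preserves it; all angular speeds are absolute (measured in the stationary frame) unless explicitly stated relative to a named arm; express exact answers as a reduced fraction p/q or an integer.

row1: w_G1=0 w_G3=0 w_R=0
row2: w_G1=1 w_G3=-2/7 w_R=0
total: w_G1=1 w_G3=-2/7 w_R=0
asked value: 0

topology: planetary set — G1 12T / G2 15T / G3 42T, arm = carrier (Willis)
row 1 — lock + rotate with arm: ω_sun = ω_ring = ω_arm = x
row 2 — arm fixed, fixed-axis ratios: sun y, ring −(12/42)·y, arm 0
boundary: total ω_arm = x = 0 and total ω_sun = x + y = 1  ⇒  y = 1, x = 0
row 2 ring = −(12/42)·1 = -2/7
totals (row 1 + row 2): sun 0 + 1 = 1, ring 0 + (-2/7) = -2/7, arm 0 + 0 = 0
asked cell (row1, ring) = 0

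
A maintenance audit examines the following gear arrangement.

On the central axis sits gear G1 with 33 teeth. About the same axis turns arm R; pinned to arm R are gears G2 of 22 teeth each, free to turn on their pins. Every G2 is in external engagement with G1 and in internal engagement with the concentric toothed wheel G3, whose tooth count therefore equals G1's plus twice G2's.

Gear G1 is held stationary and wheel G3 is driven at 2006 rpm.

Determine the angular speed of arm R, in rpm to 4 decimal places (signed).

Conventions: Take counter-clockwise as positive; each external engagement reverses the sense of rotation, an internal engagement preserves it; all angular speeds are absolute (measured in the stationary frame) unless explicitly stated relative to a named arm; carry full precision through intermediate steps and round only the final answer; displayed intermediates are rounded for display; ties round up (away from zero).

+1404.2000 rpm

recognized (axles ride arm R): planetary set, 33/22/77 teeth
normalise by the input: solve with ω_ring = 1, then scale by 2006 rpm
ring teeth: 33 + 2·22 = 77
33(ω_sun−ω_arm) = −77(ω_ring−ω_arm),  ω_sun = 0, ω_ring = 1
33(0−ω_arm) = −77(1−ω_arm)  ⇒  110·ω_arm = 77  ⇒  ω_arm = 7/10
scale: ω_arm = 7/10 × 2006 rpm = +1404.2000 rpm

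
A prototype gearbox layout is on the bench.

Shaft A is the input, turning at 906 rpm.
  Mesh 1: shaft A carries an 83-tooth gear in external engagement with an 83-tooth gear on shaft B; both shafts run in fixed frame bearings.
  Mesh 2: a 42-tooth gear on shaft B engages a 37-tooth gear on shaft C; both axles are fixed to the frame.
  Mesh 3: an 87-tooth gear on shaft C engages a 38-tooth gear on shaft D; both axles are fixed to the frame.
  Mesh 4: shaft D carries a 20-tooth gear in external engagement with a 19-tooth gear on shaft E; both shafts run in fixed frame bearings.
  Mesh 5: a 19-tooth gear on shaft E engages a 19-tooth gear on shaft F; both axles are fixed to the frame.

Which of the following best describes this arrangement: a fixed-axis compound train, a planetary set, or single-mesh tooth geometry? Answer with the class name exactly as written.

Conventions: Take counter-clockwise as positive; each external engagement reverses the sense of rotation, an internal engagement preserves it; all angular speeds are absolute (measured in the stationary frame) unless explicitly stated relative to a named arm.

fixed-axis compound train

recognized (6 fixed axles, 5 meshes): fixed-axis compound train
classification: fixed-axis compound train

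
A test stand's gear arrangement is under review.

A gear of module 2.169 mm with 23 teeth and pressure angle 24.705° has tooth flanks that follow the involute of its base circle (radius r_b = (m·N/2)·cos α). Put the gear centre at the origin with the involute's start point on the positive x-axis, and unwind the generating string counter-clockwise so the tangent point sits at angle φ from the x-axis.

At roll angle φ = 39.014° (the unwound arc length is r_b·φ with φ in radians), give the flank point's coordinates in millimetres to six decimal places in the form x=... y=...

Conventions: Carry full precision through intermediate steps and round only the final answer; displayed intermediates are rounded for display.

single-mesh involute tooth geometry (23T wheel at module 2.169)
pitch radius r_p = m·N/2 = 2.169·23/2 = 24.943500
base radius r_b = r_p·cos α = 24.943500·cos 24.705° = 22.660464
roll angle φ = 39.014° = 0.68092275 rad
x = r_b·(cos φ + φ·sin φ) = 27.320363
y = r_b·(sin φ − φ·cos φ) = 2.275986

x=27.320363 y=2.275986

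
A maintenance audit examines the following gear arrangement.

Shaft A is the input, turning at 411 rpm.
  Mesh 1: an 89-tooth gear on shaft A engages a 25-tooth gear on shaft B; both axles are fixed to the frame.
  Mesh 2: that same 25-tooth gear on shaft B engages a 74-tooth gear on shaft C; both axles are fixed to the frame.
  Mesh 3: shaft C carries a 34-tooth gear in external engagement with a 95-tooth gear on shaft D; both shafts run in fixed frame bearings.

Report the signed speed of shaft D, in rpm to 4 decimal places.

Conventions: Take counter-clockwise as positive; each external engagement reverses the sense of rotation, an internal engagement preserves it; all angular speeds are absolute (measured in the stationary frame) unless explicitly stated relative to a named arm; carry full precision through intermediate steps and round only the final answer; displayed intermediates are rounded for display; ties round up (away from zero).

-176.9112 rpm

3-mesh fixed-axis compound train (all bearings frame-fixed)
mesh 1 [89T→25T]: ω = 411.0000×89/25 = 1463.1600 rpm, sense flips to −
mesh 2 [25T→74T]: ω = 1463.1600×25/74 = 494.3108 rpm, sense flips to +
mesh 3 [34T→95T]: ω = 494.3108×34/95 = 176.9112 rpm, sense flips to −
signed output speed = -176.9112 rpm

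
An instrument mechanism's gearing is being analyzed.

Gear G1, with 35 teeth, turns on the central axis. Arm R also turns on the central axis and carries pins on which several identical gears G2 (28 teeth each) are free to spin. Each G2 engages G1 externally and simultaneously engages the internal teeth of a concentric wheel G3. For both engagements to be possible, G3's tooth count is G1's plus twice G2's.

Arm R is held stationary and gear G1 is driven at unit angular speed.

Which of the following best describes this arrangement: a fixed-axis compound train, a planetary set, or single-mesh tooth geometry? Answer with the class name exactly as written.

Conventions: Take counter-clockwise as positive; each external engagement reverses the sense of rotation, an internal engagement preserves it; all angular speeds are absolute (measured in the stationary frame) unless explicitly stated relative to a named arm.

planetary set (35T centre, 28T on arm, 91T internal) — Willis relation
classification: planetary set

planetary set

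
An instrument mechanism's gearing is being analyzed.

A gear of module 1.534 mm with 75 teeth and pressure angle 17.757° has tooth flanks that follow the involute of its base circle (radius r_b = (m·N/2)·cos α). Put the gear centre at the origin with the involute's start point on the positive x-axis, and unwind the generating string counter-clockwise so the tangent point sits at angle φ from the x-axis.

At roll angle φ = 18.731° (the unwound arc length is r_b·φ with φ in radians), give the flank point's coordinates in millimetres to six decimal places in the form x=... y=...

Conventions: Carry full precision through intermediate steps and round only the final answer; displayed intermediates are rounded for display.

recognized (one wheel, involute flank): single-mesh tooth geometry, m = 1.534, N = 75
pitch radius r_p = m·N/2 = 1.534·75/2 = 57.525000
base radius r_b = r_p·cos α = 57.525000·cos 17.757° = 54.784425
roll angle φ = 18.731° = 0.32691762 rad
x = r_b·(cos φ + φ·sin φ) = 57.634214
y = r_b·(sin φ − φ·cos φ) = 0.631251

x=57.634214 y=0.631251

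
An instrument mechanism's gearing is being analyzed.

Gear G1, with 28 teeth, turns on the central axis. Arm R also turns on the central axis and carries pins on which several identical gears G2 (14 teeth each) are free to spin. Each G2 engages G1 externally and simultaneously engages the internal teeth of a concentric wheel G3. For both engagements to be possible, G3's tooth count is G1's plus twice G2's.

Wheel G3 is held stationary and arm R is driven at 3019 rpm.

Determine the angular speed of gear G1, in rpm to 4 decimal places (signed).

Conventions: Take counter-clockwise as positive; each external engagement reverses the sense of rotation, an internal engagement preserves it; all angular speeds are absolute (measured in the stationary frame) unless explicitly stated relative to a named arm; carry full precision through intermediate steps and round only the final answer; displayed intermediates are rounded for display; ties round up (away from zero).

topology: planetary set — G1 28T / G2 14T / G3 56T, arm = carrier (Willis)
normalise by the input: solve with ω_arm = 1, then scale by 3019 rpm
ring teeth: 28 + 2·14 = 56
28(ω_sun−ω_arm) = −56(ω_ring−ω_arm),  ω_ring = 0, ω_arm = 1
ω_sun = 1 − (56/28)(0−1) = 3
scale: ω_sun = 3 × 3019 rpm = +9057.0000 rpm

+9057.0000 rpm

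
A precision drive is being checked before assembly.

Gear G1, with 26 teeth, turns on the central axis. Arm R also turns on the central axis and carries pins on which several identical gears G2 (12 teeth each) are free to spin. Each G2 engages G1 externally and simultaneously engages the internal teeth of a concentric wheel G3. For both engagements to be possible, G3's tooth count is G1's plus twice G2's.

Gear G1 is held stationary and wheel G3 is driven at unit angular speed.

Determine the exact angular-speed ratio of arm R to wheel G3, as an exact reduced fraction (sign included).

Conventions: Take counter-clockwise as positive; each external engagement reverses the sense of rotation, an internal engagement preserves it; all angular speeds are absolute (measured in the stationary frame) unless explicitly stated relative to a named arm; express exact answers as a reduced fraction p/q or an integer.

25/38

class = planetary set [G3 = 26+2·12 = 50; Willis about the carrier]
ring teeth: 26 + 2·12 = 50
26(ω_sun−ω_arm) = −50(ω_ring−ω_arm),  ω_sun = 0, ω_ring = 1
26(0−ω_arm) = −50(1−ω_arm)  ⇒  76·ω_arm = 50  ⇒  ω_arm = 25/38
ω_out/ω_in = 25/38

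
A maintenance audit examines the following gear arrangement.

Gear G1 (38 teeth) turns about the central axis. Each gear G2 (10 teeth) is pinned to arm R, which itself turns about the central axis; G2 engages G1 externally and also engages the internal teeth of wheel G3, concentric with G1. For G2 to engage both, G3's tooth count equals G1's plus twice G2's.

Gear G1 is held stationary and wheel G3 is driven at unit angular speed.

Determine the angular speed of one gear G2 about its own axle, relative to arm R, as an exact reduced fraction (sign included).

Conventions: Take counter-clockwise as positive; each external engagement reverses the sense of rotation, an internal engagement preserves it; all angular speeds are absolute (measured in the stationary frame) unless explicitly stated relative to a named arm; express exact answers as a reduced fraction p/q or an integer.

551/240

class = planetary set [G3 = 38+2·10 = 58; Willis about the carrier]
ring teeth: 38 + 2·10 = 58
38(ω_sun−ω_arm) = −58(ω_ring−ω_arm),  ω_sun = 0, ω_ring = 1
38(0−ω_arm) = −58(1−ω_arm)  ⇒  96·ω_arm = 58  ⇒  ω_arm = 29/48
sun–planet mesh: 38·(0−29/48) = −10·(ω_p−ω_arm)  ⇒  ω_p−ω_arm = 551/240
exact speed ratio = 551/240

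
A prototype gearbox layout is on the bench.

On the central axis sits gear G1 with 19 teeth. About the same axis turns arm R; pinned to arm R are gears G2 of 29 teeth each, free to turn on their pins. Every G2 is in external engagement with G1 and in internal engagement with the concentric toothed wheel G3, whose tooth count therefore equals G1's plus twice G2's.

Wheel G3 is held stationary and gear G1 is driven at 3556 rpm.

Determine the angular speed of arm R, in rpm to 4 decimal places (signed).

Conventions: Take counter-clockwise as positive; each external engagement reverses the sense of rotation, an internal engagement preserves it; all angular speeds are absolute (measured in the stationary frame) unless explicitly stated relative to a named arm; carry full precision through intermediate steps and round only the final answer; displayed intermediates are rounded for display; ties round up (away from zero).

topology: planetary set — G1 19T / G2 29T / G3 77T, arm = carrier (Willis)
normalise by the input: solve with ω_sun = 1, then scale by 3556 rpm
ring teeth: 19 + 2·29 = 77
19(ω_sun−ω_arm) = −77(ω_ring−ω_arm),  ω_ring = 0, ω_sun = 1
19(1−ω_arm) = −77(0−ω_arm)  ⇒  96·ω_arm = 19  ⇒  ω_arm = 19/96
scale: ω_arm = 19/96 × 3556 rpm = +703.7917 rpm

+703.7917 rpm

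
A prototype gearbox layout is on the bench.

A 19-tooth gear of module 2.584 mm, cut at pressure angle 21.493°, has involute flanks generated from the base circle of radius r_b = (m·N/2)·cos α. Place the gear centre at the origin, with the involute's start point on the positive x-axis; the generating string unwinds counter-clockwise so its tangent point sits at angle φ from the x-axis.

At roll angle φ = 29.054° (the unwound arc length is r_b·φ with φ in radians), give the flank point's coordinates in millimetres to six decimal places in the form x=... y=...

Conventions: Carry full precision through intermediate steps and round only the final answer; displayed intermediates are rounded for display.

x=25.591534 y=0.967464

single-mesh involute tooth geometry (19T wheel at module 2.584)
pitch radius r_p = m·N/2 = 2.584·19/2 = 24.548000
base radius r_b = r_p·cos α = 24.548000·cos 21.493° = 22.840989
roll angle φ = 29.054° = 0.50708796 rad
x = r_b·(cos φ + φ·sin φ) = 25.591534
y = r_b·(sin φ − φ·cos φ) = 0.967464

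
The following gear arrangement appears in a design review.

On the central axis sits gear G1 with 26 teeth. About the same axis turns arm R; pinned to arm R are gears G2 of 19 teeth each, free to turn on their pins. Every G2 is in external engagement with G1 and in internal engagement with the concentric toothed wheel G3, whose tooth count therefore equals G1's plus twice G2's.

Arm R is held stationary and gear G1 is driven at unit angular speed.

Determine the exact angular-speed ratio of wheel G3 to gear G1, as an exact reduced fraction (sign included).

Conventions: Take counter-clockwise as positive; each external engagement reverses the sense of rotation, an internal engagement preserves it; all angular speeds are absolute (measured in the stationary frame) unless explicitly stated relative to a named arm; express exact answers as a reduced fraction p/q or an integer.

-13/32

recognized (axles ride arm R): planetary set, 26/19/64 teeth
ring teeth: 26 + 2·19 = 64
26(ω_sun−ω_arm) = −64(ω_ring−ω_arm),  ω_arm = 0, ω_sun = 1
ω_ring = 0 − (26/64)(1−0) = -13/32
ω_out/ω_in = -13/32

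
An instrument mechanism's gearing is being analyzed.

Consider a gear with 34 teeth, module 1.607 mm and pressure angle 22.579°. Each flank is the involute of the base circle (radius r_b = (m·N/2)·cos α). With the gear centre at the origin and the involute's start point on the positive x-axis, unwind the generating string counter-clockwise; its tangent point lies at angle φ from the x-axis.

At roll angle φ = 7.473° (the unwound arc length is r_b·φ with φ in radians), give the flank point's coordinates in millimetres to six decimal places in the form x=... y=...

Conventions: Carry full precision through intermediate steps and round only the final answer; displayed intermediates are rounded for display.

class = single-mesh tooth geometry [base-circle involute, m = 1.607, 34T]
pitch radius r_p = m·N/2 = 1.607·34/2 = 27.319000
base radius r_b = r_p·cos α = 27.319000·cos 22.579° = 25.225026
roll angle φ = 7.473° = 0.13042846 rad
x = r_b·(cos φ + φ·sin φ) = 25.438673
y = r_b·(sin φ − φ·cos φ) = 0.018625

x=25.438673 y=0.018625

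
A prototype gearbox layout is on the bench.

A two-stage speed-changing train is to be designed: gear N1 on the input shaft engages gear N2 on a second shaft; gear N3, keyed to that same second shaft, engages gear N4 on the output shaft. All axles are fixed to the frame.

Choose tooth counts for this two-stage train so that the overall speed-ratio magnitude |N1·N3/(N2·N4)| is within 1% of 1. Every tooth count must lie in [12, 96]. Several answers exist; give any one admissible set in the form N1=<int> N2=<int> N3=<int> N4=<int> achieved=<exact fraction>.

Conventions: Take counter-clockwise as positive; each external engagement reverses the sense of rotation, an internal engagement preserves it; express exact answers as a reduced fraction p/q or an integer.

class = fixed-axis compound train [2-stage, 1 wanted]
target = 1/1 in lowest terms: an exact hit needs N1·N3 = k·1 and N2·N4 = k·1 for one integer k, every count in [12, 96]; additionally prefer no 1:1 stage (N1 ≠ N2, N3 ≠ N4)
k = 1…155: no 1:1-free in-range split of k·1 and k·1 into factor pairs; take k = 156
k = 156: N1·N3 = 156 = 12·13, N2·N4 = 156 = 13·12
achieved = 12·13/(13·12) = 1; |achieved − target| = 0 ≤ 1/100 ✓

N1=12 N2=13 N3=13 N4=12 achieved=1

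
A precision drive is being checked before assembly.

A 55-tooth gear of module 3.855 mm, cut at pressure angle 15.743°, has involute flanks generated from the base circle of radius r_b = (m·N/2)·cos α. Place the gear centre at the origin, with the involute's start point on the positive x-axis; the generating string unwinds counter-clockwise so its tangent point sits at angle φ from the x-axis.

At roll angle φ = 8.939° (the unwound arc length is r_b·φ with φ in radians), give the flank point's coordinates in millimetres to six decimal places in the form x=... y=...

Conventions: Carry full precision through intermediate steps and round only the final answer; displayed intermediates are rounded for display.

single-mesh involute tooth geometry (55T wheel at module 3.855)
pitch radius r_p = m·N/2 = 3.855·55/2 = 106.012500
base radius r_b = r_p·cos α = 106.012500·cos 15.743° = 102.035801
roll angle φ = 8.939° = 0.15601498 rad
x = r_b·(cos φ + φ·sin φ) = 103.270064
y = r_b·(sin φ − φ·cos φ) = 0.128847

x=103.270064 y=0.128847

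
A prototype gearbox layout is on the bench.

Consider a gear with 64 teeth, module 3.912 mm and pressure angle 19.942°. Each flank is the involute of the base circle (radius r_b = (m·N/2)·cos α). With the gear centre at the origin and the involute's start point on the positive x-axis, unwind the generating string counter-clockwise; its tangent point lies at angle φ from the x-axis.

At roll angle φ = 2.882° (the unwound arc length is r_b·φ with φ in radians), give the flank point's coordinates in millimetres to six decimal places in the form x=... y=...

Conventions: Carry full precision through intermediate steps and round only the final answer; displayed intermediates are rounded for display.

x=117.826538 y=0.004991

single-mesh involute tooth geometry (64T wheel at module 3.912)
pitch radius r_p = m·N/2 = 3.912·64/2 = 125.184000
base radius r_b = r_p·cos α = 125.184000·cos 19.942° = 117.677762
roll angle φ = 2.882° = 0.05030039 rad
x = r_b·(cos φ + φ·sin φ) = 117.826538
y = r_b·(sin φ − φ·cos φ) = 0.004991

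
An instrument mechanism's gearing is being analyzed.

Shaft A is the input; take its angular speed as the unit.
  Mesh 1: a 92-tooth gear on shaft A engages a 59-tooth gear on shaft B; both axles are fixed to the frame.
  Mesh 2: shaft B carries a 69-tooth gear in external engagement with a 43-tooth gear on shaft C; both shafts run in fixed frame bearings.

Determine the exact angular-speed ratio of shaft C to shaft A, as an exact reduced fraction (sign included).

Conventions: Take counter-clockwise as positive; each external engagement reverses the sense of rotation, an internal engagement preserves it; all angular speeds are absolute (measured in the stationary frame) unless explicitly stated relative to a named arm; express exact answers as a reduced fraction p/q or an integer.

class = fixed-axis compound train [2 meshes; 2 ratios multiply, 2 sense flips]
mesh 1 [92T→59T]: running ratio 92/59, sense −
mesh 2 [69T→43T]: running ratio 6348/2537, sense +
ω_out/ω_in = 6348/2537

6348/2537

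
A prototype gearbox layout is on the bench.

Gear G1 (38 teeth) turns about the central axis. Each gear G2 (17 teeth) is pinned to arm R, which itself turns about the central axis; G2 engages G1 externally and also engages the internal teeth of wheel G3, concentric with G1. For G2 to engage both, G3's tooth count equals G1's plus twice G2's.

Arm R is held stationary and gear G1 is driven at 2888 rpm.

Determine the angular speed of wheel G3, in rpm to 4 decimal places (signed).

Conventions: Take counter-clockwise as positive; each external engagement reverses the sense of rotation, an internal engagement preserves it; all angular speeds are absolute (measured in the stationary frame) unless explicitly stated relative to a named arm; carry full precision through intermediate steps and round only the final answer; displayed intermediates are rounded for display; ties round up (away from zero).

-1524.2222 rpm

planetary set (38T centre, 17T on arm, 72T internal) — Willis relation
normalise by the input: solve with ω_sun = 1, then scale by 2888 rpm
ring teeth: 38 + 2·17 = 72
38(ω_sun−ω_arm) = −72(ω_ring−ω_arm),  ω_arm = 0, ω_sun = 1
ω_ring = 0 − (38/72)(1−0) = -19/36
scale: ω_ring = -19/36 × 2888 rpm = -1524.2222 rpm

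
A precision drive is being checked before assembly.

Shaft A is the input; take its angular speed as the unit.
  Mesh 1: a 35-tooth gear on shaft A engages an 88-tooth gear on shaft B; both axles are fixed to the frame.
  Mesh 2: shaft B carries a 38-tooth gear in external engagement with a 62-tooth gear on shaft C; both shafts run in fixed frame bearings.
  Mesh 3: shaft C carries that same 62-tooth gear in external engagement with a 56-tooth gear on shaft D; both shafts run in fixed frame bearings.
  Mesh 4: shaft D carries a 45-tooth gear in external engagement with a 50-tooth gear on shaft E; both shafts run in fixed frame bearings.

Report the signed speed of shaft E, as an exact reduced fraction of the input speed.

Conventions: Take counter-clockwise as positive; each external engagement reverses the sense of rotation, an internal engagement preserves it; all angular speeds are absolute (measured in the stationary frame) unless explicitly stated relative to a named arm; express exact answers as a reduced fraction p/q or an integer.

4-mesh fixed-axis compound train (all bearings frame-fixed)
mesh 1 [35T→88T]: |ω|/ω_in = 1×35/88 = 35/88, sense flips to −
mesh 2 [38T→62T]: |ω|/ω_in = (35/88)×38/62 = 665/2728, sense flips to +
mesh 3 [62T→56T]: |ω|/ω_in = (665/2728)×62/56 = 95/352, sense flips to −
mesh 4 [45T→50T]: |ω|/ω_in = (95/352)×45/50 = 171/704, sense flips to +
signed output speed (× input speed) = 171/704

171/704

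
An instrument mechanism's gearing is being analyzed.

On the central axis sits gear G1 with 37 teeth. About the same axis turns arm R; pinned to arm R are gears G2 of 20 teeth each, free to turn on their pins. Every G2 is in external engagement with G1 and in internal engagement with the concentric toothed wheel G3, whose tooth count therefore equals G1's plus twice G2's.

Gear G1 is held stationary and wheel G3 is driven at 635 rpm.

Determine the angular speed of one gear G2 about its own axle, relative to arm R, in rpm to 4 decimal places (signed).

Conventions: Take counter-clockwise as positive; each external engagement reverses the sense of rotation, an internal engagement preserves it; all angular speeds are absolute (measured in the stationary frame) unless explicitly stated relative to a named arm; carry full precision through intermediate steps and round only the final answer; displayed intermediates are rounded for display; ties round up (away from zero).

planetary set (37T centre, 20T on arm, 77T internal) — Willis relation
normalise by the input: solve with ω_ring = 1, then scale by 635 rpm
ring teeth: 37 + 2·20 = 77
37(ω_sun−ω_arm) = −77(ω_ring−ω_arm),  ω_sun = 0, ω_ring = 1
37(0−ω_arm) = −77(1−ω_arm)  ⇒  114·ω_arm = 77  ⇒  ω_arm = 77/114
sun–planet mesh: 37·(0−77/114) = −20·(ω_p−ω_arm)  ⇒  ω_p−ω_arm = 2849/2280
scale: ω_p−ω_arm = 2849/2280 × 635 rpm = +793.4715 rpm

+793.4715 rpm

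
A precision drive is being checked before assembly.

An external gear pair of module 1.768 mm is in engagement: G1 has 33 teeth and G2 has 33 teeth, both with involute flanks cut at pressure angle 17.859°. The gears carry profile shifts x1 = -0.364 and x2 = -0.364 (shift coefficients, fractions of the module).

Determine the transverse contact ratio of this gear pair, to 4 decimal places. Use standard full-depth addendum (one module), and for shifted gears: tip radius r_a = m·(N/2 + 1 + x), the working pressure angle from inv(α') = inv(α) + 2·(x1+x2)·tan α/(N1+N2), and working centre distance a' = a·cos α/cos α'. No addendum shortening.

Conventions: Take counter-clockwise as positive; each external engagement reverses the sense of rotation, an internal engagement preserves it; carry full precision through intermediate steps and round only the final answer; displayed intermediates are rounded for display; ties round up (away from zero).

2.2869

recognized (one external pair, fixed centres): single-mesh tooth geometry, m = 1.768, N1 = 33, N2 = 33
base radii: r_b1 = 27.766321, r_b2 = 27.766321
tip radii: r_a1 = 30.296448, r_a2 = 30.296448
inv(α') = inv(17.859°) + 2·(-0.364-0.364)·tan α/(33+33) = 0.00339484  ⇒  α' = 12.34213°
a' = a·cos α / cos α' = 58.3440·cos 17.859°/cos 12.34213° = 56.846438
action lengths: √(r_a1²−r_b1²) = 12.120486, √(r_a2²−r_b2²) = 12.120486
base pitch p_b = π·m·cos α = 5.286695
CR = (12.120486 + 12.120486 − 56.846438·sin 12.34213°)/5.286695 = 2.286895
contact ratio ≈ 2.2869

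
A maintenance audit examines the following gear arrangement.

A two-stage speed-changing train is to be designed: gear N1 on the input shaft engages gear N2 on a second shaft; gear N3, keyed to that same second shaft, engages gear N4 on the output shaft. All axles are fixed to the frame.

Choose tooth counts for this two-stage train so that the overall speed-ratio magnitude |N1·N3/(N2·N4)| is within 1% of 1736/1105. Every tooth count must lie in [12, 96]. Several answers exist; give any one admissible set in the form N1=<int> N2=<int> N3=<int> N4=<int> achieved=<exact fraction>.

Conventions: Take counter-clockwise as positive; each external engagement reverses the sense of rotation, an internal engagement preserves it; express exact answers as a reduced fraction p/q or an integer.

class = fixed-axis compound train [2-stage, 1736/1105 wanted]
target = 1736/1105 in lowest terms: an exact hit needs N1·N3 = k·1736 and N2·N4 = k·1105 for one integer k, every count in [12, 96]; additionally prefer no 1:1 stage (N1 ≠ N2, N3 ≠ N4)
k = 1: N1·N3 = 1736 = 28·62, N2·N4 = 1105 = 13·85
achieved = 28·62/(13·85) = 1736/1105; |achieved − target| = 0 ≤ 434/27625 ✓

N1=28 N2=13 N3=62 N4=85 achieved=1736/1105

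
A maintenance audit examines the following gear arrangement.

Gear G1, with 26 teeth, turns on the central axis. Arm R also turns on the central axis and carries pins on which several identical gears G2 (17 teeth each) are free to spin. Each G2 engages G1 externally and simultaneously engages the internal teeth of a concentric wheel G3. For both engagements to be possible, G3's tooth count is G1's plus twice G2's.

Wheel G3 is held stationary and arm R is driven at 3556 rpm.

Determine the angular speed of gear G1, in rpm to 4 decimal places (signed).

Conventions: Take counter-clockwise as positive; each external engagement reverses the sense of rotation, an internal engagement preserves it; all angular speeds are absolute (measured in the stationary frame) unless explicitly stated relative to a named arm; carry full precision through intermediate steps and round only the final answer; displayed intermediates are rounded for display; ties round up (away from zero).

planetary set (26T centre, 17T on arm, 60T internal) — Willis relation
normalise by the input: solve with ω_arm = 1, then scale by 3556 rpm
ring teeth: 26 + 2·17 = 60
26(ω_sun−ω_arm) = −60(ω_ring−ω_arm),  ω_ring = 0, ω_arm = 1
ω_sun = 1 − (60/26)(0−1) = 43/13
scale: ω_sun = 43/13 × 3556 rpm = +11762.1538 rpm

+11762.1538 rpm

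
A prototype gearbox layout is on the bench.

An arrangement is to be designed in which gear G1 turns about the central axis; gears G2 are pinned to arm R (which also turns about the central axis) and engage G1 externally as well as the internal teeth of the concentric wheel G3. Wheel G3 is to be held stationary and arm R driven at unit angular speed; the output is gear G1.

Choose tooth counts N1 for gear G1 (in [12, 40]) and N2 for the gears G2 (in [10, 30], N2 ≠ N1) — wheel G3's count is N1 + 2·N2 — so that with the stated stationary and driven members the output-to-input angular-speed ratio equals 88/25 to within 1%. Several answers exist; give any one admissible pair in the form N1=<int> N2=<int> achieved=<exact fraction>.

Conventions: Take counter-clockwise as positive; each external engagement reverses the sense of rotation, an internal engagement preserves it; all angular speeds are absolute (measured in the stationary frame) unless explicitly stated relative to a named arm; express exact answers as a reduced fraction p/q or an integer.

planetary set to be sized for 88/25 (Willis relation)
Willis with ω_ring = 0: ω_sun/ω_arm = (N1+N3)/N1; set equal to 88/25  ⇒  N3/N1 = 88/25 − 1 = 63/25
N3 = N1 + 2·N2  ⇒  N2/N1 = (N3/N1 − 1)/2 = (63/25 − 1)/2 = 19/25
smallest multiple with N1 ≥ 12 and N2 ≥ 10: k = 1  ⇒  N1 = 1·25 = 25, N2 = 1·19 = 19 (N1 ≤ 40, N2 ≤ 30, N2 ≠ N1 ✓), N3 = 25 + 2·19 = 63
check: (N1+N3)/N1 with N1 = 25, N3 = 63 gives 88/25; |achieved − target| = 0 ≤ 22/625 ✓

N1=25 N2=19 achieved=88/25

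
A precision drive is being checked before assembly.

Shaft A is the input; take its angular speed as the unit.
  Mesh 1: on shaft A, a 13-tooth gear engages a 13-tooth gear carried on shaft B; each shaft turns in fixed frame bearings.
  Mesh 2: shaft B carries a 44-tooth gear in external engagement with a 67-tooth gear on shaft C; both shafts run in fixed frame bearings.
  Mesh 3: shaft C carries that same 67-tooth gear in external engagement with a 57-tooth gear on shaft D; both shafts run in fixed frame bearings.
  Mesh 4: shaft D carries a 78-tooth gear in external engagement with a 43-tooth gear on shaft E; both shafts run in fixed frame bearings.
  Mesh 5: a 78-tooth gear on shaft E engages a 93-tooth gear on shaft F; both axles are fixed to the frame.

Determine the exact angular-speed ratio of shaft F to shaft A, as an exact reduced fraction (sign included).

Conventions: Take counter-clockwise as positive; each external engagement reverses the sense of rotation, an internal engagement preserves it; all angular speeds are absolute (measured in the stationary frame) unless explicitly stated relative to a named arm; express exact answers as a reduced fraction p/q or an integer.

-29744/25327

class = fixed-axis compound train [5 meshes; 5 ratios multiply, 5 sense flips]
mesh 1 [13T→13T]: running ratio 1, sense −
mesh 2 [44T→67T]: running ratio 44/67, sense +
mesh 3 [67T→57T]: running ratio 44/57, sense −
mesh 4 [78T→43T]: running ratio 1144/817, sense +
mesh 5 [78T→93T]: running ratio 29744/25327, sense −
ω_out/ω_in = -29744/25327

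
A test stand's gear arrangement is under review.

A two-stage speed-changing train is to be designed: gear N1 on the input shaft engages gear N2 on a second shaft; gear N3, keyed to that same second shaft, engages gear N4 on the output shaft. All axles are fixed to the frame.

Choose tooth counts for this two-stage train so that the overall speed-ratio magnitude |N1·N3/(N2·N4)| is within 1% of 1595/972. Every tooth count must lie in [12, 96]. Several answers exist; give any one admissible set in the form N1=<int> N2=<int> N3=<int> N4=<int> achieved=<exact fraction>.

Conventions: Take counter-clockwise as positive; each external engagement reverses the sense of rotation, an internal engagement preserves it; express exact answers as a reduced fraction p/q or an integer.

N1=29 N2=12 N3=55 N4=81 achieved=1595/972

2-stage fixed-axis compound train for ratio 1595/972
target = 1595/972 in lowest terms: an exact hit needs N1·N3 = k·1595 and N2·N4 = k·972 for one integer k, every count in [12, 96]; additionally prefer no 1:1 stage (N1 ≠ N2, N3 ≠ N4)
k = 1: N1·N3 = 1595 = 29·55, N2·N4 = 972 = 12·81
achieved = 29·55/(12·81) = 1595/972; |achieved − target| = 0 ≤ 319/19440 ✓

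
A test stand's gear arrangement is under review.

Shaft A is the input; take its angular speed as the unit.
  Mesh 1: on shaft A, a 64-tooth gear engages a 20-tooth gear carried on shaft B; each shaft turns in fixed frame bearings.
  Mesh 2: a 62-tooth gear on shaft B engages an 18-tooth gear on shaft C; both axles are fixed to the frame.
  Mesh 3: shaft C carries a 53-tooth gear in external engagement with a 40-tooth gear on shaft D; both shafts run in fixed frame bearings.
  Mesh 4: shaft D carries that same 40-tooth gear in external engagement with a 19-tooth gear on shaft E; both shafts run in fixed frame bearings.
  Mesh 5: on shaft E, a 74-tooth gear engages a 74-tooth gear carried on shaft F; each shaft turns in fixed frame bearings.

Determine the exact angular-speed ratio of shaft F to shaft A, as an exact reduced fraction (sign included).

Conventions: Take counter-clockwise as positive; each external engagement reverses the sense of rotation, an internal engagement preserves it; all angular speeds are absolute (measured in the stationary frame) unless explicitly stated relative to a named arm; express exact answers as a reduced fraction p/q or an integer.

-26288/855

class = fixed-axis compound train [5 meshes; 5 ratios multiply, 5 sense flips]
mesh 1 [64T→20T]: running ratio 16/5, sense −
mesh 2 [62T→18T]: running ratio 496/45, sense +
mesh 3 [53T→40T]: running ratio 3286/225, sense −
mesh 4 [40T→19T]: running ratio 26288/855, sense +
mesh 5 [74T→74T]: running ratio 26288/855, sense −
ω_out/ω_in = -26288/855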